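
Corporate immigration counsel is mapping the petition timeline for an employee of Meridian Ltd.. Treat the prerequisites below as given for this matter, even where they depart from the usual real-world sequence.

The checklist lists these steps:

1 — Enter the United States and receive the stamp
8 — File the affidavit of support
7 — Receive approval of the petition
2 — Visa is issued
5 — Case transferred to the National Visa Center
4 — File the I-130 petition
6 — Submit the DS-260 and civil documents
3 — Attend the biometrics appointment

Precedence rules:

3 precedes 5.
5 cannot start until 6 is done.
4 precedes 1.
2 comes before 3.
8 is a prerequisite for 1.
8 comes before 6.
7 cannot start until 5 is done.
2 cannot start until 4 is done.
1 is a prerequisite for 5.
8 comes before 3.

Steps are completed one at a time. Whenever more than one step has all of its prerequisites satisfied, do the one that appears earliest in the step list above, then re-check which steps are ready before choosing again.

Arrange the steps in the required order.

8 4 1 2 6 3 5 7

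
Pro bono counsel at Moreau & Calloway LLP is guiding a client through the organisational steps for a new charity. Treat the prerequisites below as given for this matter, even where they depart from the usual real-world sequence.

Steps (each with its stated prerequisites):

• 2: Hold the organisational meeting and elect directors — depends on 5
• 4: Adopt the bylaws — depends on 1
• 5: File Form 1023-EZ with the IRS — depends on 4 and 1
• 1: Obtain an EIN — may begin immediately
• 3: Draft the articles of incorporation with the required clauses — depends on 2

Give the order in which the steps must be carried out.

1 → 4 → 5 → 2 → 3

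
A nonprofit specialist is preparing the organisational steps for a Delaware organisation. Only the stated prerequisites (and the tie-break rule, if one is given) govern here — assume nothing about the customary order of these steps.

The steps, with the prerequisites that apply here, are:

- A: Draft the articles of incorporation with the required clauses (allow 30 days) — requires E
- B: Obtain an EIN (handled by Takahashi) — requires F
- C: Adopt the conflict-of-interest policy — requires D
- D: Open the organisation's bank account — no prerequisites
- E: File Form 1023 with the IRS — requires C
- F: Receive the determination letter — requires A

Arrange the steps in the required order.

D C E A F B

Only D has no prerequisites, so it is first.
C needed D, now all done → C.
E needed C, now all done → E.
A needed E, now all done → A.
Next only F has its prerequisites met → F.
B needed F, now all done → B.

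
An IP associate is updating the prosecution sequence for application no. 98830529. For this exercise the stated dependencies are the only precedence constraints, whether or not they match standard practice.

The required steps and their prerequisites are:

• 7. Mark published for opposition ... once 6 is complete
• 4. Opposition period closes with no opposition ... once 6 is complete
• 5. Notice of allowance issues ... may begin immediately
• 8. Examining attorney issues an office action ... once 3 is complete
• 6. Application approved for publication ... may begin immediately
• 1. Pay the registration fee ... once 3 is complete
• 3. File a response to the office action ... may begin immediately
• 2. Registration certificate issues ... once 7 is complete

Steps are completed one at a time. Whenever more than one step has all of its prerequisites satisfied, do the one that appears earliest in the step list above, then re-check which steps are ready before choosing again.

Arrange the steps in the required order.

5, 6 and 3 have no prerequisites; 5 is listed earlier, so 5 is first.
Ready: 6 and 3. 6 is listed earlier → 6.
7 and 4 now also ready, so the ready set is {7, 4, 3}; 7 is listed earlier → 7.
2 now also ready, so the ready set is {4, 3, 2}; 4 is listed earlier → 4.
Now 3 and 2 have their prerequisites met. 3 is listed earlier, so 3 next.
Ready: 8, 1 and 2. 8 is listed earlier → 8.
1 and 2 are both available; 1 is listed earlier → 1.
2 is the only step now ready → 2.

5, 6, 7, 4, 3, 8, 1, 2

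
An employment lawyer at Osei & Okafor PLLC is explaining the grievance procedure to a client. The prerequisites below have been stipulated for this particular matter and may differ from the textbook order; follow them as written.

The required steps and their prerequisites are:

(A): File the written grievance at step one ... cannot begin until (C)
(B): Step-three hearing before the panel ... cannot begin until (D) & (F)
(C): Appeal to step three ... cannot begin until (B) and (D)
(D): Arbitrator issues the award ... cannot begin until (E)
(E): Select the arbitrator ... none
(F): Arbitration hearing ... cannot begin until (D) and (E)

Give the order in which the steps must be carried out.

(E) → (D) → (F) → (B) → (C) → (A)

(E) is the only step with nothing outstanding, so it goes first.
(D) needed (E), now all done → (D).
Next only (F) has its prerequisites met → (F).
Next only (B) has its prerequisites met → (B).
That leaves (C) as the only ready step → (C).
(A) needed (C), now all done → (A).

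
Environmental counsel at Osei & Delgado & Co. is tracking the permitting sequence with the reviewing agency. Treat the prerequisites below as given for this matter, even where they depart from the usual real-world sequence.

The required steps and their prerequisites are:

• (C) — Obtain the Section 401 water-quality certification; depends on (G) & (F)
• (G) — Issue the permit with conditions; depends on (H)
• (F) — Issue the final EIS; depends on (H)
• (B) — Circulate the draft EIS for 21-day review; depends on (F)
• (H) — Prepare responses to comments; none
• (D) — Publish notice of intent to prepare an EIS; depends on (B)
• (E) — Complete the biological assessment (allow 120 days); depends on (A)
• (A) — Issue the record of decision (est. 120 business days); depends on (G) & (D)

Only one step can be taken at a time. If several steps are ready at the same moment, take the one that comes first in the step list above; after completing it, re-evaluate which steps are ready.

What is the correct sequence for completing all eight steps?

Only (H) has no prerequisites, so it is first.
(G) and (F) are both available; (G) is listed earlier → (G).
Next only (F) has its prerequisites met → (F).
Now (C) and (B) have their prerequisites met. (C) is listed earlier, so (C) next.
(B) needed (F), now all done → (B).
(D) is the only step now ready → (D).
Next only (A) has its prerequisites met → (A).
That leaves (E) as the only ready step → (E).

(H) → (G) → (F) → (C) → (B) → (D) → (A) → (E)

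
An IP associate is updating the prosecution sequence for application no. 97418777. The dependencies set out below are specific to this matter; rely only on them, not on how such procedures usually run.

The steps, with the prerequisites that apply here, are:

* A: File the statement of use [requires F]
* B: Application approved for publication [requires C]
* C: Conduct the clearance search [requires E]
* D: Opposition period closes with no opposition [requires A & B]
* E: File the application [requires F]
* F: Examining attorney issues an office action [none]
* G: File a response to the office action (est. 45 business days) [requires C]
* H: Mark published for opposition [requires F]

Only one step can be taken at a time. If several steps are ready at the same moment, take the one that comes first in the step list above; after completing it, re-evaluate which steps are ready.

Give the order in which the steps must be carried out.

F, A, E, C, B, D, G, H

F is the only step with nothing outstanding, so it goes first.
Ready: A, E and H. A is listed earlier → A.
Ready: E and H. E is listed earlier → E.
C now also ready, so the ready set is {C, H}; C is listed earlier → C.
Now B, G and H have their prerequisites met. B is listed earlier, so B next.
D now also ready, so the ready set is {D, G, H}; D is listed earlier → D.
G and H are both available; G is listed earlier → G.
That leaves H as the only ready step → H.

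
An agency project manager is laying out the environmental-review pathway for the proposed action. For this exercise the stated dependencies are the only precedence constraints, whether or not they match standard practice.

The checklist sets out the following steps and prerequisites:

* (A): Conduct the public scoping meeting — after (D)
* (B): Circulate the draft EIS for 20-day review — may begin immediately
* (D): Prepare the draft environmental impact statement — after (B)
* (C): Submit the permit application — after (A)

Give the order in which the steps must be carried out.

(B) is the only step with nothing outstanding, so it goes first.
That leaves (D) as the only ready step → (D).
(A) is the only step now ready → (A).
(C) is the only step now ready → (C).

(B) (D) (A) (C)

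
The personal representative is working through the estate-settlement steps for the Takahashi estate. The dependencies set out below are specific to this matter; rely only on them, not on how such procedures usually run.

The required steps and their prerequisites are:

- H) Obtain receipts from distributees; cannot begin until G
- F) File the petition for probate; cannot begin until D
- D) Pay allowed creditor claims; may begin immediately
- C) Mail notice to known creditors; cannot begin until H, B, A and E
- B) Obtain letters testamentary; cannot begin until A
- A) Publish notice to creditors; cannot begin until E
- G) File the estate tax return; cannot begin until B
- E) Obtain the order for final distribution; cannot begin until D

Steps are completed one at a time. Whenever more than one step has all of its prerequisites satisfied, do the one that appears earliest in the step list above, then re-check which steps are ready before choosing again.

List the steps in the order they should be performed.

D, F, E, A, B, G, H, C

D is the only step with nothing outstanding, so it goes first.
Ready: F and E. F is listed earlier → F.
E needed D, now all done → E.
That leaves A as the only ready step → A.
B needed A, now all done → B.
Next only G has its prerequisites met → G.
Next only H has its prerequisites met → H.
C needed H, B, A and E, now all done → C.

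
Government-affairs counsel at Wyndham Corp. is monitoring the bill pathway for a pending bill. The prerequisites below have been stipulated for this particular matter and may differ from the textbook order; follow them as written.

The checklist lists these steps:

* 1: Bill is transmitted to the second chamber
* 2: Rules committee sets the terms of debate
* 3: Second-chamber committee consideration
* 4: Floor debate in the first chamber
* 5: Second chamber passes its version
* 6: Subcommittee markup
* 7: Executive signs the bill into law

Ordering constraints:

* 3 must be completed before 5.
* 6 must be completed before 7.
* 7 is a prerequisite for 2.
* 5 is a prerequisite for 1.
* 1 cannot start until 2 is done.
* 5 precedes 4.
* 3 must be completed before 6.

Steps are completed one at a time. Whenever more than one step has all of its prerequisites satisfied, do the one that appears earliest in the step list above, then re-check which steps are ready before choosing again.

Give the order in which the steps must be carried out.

Only 3 has no prerequisites, so it is first.
Now 5 and 6 have their prerequisites met. 5 is listed earlier, so 5 next.
4 and 6 are both available; 4 is listed earlier → 4.
6 needed 3, now all done → 6.
7 needed 6, now all done → 7.
2 is the only step now ready → 2.
That leaves 1 as the only ready step → 1.

3, 5, 4, 6, 7, 2, 1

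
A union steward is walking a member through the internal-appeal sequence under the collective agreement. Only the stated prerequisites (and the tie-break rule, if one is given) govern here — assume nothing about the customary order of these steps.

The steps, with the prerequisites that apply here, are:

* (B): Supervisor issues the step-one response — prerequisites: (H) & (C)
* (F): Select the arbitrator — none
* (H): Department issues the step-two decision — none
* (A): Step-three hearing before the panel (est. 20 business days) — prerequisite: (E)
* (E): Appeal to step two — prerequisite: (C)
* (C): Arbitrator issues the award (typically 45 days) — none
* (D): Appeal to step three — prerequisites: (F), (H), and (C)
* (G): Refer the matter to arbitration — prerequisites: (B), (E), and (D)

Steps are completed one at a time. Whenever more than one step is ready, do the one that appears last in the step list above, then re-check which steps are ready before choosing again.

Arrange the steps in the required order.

(C), (E), (A), (H), (F), (D), (B), (G)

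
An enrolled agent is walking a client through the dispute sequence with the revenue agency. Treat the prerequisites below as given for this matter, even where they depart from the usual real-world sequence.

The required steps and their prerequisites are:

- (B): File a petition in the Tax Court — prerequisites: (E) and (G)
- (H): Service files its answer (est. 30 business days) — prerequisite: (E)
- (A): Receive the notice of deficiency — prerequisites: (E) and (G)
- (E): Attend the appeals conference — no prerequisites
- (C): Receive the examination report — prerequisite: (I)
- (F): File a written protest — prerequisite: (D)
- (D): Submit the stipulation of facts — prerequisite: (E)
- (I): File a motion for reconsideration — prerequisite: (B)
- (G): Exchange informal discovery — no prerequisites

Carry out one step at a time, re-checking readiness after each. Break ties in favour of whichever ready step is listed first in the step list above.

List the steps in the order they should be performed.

(E) (H) (D) (F) (G) (B) (A) (I) (C)

(E) and (G) have no prerequisites; (E) is listed earlier, so (E) is first.
(H) and (D) now also ready, so the ready set is {(H), (D), (G)}; (H) is listed earlier → (H).
(D) and (G) are both available; (D) is listed earlier → (D).
Now (F) and (G) have their prerequisites met. (F) is listed earlier, so (F) next.
Next only (G) has its prerequisites met → (G).
Ready: (B) and (A). (B) is listed earlier → (B).
(A) and (I) are both available; (A) is listed earlier → (A).
(I) is the only step now ready → (I).
(C) is the only step now ready → (C).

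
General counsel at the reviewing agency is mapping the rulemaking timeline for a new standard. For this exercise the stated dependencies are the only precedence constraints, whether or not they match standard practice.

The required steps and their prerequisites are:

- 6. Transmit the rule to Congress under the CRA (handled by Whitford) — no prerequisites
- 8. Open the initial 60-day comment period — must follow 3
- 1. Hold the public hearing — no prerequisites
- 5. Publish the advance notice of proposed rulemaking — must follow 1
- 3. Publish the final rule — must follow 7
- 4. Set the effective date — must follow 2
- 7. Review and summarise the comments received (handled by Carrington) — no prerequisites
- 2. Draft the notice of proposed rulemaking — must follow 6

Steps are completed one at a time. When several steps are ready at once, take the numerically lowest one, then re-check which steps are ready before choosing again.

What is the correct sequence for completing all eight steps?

1 → 5 → 6 → 2 → 4 → 7 → 3 → 8

Nothing is required for 1, 6 and 7. 1 has the earlier label → 1 first.
Ready: 5, 6 and 7. 5 has the earlier label → 5.
Now 6 and 7 have their prerequisites met. 6 has the earlier label, so 6 next.
2 and 7 are both available; 2 has the earlier label → 2.
4 and 7 are both available; 4 has the earlier label → 4.
7 is the only step now ready → 7.
3 needed 7, now all done → 3.
That leaves 8 as the only ready step → 8.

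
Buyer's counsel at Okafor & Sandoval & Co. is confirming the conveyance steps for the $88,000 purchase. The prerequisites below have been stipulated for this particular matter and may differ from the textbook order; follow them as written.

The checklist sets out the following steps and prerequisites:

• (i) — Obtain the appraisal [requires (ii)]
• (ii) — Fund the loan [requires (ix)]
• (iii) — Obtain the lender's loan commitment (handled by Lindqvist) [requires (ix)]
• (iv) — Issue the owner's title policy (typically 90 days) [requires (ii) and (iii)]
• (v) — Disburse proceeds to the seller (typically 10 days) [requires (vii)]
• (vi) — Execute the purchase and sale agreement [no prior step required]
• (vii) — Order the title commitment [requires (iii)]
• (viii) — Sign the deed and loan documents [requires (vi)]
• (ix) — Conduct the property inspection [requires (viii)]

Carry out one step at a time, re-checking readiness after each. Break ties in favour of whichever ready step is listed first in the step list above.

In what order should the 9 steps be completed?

(vi) is the only step with nothing outstanding, so it goes first.
(viii) needed (vi), now all done → (viii).
That leaves (ix) as the only ready step → (ix).
Ready: (ii) and (iii). (ii) is listed earlier → (ii).
Ready: (i) and (iii). (i) is listed earlier → (i).
That leaves (iii) as the only ready step → (iii).
(iv) and (vii) are both available; (iv) is listed earlier → (iv).
That leaves (vii) as the only ready step → (vii).
That leaves (v) as the only ready step → (v).

(vi) → (viii) → (ix) → (ii) → (i) → (iii) → (iv) → (vii) → (v)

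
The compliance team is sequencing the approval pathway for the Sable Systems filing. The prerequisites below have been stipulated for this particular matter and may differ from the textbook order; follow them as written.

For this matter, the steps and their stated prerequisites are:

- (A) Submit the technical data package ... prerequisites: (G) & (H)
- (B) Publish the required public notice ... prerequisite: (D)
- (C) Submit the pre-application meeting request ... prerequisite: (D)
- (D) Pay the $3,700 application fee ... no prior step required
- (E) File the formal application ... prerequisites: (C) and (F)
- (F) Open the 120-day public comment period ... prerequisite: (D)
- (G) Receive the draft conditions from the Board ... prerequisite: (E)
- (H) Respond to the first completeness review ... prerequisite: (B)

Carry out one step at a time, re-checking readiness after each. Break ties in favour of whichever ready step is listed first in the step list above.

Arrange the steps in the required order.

(D) → (B) → (C) → (F) → (E) → (G) → (H) → (A)

(D) has no prerequisites → (D) first.
(B), (C) and (F) are all available; (B) is listed earlier → (B).
Ready: (C), (F) and (H). (C) is listed earlier → (C).
(F) and (H) are both available; (F) is listed earlier → (F).
Now (E) and (H) have their prerequisites met. (E) is listed earlier, so (E) next.
(G) now also ready, so the ready set is {(G), (H)}; (G) is listed earlier → (G).
(H) is the only step now ready → (H).
That leaves (A) as the only ready step → (A).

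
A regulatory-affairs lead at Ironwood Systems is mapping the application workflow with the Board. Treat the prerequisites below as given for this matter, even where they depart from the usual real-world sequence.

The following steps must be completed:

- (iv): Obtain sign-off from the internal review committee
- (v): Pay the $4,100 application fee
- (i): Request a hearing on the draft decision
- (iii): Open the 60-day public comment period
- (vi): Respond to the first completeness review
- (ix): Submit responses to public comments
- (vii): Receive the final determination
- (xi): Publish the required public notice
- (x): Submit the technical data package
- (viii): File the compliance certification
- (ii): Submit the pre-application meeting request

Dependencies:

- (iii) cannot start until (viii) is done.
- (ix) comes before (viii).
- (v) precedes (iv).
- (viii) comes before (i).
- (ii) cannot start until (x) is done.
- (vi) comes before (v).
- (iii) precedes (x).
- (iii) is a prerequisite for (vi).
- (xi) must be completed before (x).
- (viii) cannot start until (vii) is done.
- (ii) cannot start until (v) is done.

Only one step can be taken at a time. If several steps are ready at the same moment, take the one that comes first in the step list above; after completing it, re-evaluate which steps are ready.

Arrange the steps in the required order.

(ix), (vii) and (xi) have no prerequisites; (ix) is listed earlier, so (ix) is first.
Ready: (vii) and (xi). (vii) is listed earlier → (vii).
(viii) now also ready, so the ready set is {(xi), (viii)}; (xi) is listed earlier → (xi).
(viii) needed (ix) and (vii), now all done → (viii).
Ready: (i) and (iii). (i) is listed earlier → (i).
Next only (iii) has its prerequisites met → (iii).
(vi) and (x) are both available; (vi) is listed earlier → (vi).
(v) and (x) are both available; (v) is listed earlier → (v).
Ready: (iv) and (x). (iv) is listed earlier → (iv).
(x) needed (iii) and (xi), now all done → (x).
(ii) is the only step now ready → (ii).

(ix), (vii), (xi), (viii), (i), (iii), (vi), (v), (iv), (x), (ii)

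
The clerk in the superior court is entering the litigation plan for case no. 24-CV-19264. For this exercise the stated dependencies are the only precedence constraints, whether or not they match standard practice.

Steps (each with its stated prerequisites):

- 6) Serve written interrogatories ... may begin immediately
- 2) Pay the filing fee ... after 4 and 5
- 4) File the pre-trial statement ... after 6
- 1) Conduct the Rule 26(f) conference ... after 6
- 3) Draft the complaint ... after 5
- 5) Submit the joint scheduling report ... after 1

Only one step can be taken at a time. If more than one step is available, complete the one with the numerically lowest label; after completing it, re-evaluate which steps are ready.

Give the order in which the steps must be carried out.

6, 1, 4, 5, 2, 3

6 is the only step with nothing outstanding, so it goes first.
Ready: 1 and 4. 1 has the earlier label → 1.
Ready: 4 and 5. 4 has the earlier label → 4.
5 is the only step now ready → 5.
Now 2 and 3 have their prerequisites met. 2 has the earlier label, so 2 next.
3 is the only step now ready → 3.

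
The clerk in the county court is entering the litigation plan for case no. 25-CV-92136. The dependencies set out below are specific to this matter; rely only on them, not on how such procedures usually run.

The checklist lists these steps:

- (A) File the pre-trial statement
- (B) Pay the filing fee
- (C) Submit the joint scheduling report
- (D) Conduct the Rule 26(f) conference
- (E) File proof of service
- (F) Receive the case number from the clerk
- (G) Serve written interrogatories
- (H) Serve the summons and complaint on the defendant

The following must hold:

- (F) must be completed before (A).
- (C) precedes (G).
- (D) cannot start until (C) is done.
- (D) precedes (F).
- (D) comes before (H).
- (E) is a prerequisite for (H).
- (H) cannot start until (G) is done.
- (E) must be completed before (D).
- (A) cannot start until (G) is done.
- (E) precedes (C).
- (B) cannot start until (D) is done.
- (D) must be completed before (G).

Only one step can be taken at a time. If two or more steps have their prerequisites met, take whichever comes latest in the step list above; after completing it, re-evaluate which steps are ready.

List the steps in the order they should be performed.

Only (E) has no prerequisites, so it is first.
Next only (C) has its prerequisites met → (C).
(D) needed (E) and (C), now all done → (D).
Now (G), (F) and (B) have their prerequisites met. (G) is listed later, so (G) next.
(H) now also ready, so the ready set is {(H), (F), (B)}; (H) is listed later → (H).
Ready: (F) and (B). (F) is listed later → (F).
Now (B) and (A) have their prerequisites met. (B) is listed later, so (B) next.
Next only (A) has its prerequisites met → (A).

(E) → (C) → (D) → (G) → (H) → (F) → (B) → (A)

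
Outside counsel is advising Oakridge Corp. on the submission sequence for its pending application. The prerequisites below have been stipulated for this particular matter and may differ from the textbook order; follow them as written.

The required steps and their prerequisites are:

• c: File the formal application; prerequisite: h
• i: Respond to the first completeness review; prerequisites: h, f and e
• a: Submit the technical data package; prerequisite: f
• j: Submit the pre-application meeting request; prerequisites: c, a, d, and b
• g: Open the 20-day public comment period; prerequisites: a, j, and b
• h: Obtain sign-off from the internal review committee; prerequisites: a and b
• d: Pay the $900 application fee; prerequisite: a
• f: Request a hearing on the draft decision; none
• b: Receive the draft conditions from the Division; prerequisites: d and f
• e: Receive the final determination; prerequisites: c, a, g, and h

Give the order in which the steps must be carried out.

f, a, d, b, h, c, j, g, e, i

f has no prerequisites → f first.
a needed f, now all done → a.
Next only d has its prerequisites met → d.
b is the only step now ready → b.
Next only h has its prerequisites met → h.
c needed h, now all done → c.
j needed c, a, d and b, now all done → j.
g needed a, j and b, now all done → g.
e needed c, a, g and h, now all done → e.
i needed h, f and e, now all done → i.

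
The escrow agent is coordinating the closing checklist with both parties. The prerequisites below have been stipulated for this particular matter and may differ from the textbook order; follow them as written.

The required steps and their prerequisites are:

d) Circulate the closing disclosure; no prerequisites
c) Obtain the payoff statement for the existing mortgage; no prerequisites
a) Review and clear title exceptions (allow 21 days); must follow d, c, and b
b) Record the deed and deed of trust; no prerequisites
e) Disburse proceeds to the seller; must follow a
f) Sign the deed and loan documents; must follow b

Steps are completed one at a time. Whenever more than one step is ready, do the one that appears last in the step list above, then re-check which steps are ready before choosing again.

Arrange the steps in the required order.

b, c and d have no prerequisites; b is listed later, so b is first.
Now f, c and d have their prerequisites met. f is listed later, so f next.
Ready: c and d. c is listed later → c.
d is the only step now ready → d.
a needed b, c and d, now all done → a.
e is the only step now ready → e.

b → f → c → d → a → e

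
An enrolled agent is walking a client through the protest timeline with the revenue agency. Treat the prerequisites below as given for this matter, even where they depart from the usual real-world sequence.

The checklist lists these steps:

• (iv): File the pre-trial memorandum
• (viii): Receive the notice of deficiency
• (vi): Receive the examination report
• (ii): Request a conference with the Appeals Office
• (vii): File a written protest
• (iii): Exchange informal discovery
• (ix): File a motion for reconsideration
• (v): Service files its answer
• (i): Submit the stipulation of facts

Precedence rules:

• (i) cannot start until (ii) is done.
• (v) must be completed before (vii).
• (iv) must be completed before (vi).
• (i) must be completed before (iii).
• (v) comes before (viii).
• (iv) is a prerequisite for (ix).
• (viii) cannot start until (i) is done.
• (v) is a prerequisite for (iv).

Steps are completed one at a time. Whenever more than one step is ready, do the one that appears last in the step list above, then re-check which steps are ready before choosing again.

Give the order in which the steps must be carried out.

(v), (vii), (ii), (i), (iii), (viii), (iv), (ix), (vi)

Nothing is required for (v) and (ii). (v) is listed later → (v) first.
Now (vii), (ii) and (iv) have their prerequisites met. (vii) is listed later, so (vii) next.
Ready: (ii) and (iv). (ii) is listed later → (ii).
Now (i) and (iv) have their prerequisites met. (i) is listed later, so (i) next.
Ready: (iii), (viii) and (iv). (iii) is listed later → (iii).
(viii) and (iv) are both available; (viii) is listed later → (viii).
(iv) is the only step now ready → (iv).
Now (ix) and (vi) have their prerequisites met. (ix) is listed later, so (ix) next.
That leaves (vi) as the only ready step → (vi).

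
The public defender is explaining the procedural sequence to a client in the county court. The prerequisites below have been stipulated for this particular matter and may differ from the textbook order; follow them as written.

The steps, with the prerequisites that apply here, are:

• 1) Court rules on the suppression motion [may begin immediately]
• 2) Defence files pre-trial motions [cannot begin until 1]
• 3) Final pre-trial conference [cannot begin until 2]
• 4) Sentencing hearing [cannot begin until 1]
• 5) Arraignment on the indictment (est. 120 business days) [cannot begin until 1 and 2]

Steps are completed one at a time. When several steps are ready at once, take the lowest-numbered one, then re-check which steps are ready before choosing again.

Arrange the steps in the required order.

Only 1 has no prerequisites, so it is first.
2 and 4 are both available; 2 has the earlier label → 2.
3 and 5 now also ready, so the ready set is {3, 4, 5}; 3 has the earlier label → 3.
Now 4 and 5 have their prerequisites met. 4 has the earlier label, so 4 next.
Next only 5 has its prerequisites met → 5.

1 2 3 4 5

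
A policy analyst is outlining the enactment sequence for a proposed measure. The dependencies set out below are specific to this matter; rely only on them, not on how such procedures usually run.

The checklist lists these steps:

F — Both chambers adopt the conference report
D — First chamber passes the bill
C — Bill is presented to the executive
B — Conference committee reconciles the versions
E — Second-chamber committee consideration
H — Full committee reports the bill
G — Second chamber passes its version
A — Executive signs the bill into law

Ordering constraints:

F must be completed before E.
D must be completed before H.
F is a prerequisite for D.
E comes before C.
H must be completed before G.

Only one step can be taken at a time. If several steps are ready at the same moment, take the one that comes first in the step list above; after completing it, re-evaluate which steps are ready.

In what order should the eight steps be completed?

F → D → B → E → C → H → G → A

Nothing is required for F, B and A. F is listed earlier → F first.
Ready: D, B, E and A. D is listed earlier → D.
B, E, H and A are all available; B is listed earlier → B.
Now E, H and A have their prerequisites met. E is listed earlier, so E next.
Now C, H and A have their prerequisites met. C is listed earlier, so C next.
H and A are both available; H is listed earlier → H.
G and A are both available; G is listed earlier → G.
Next only A has its prerequisites met → A.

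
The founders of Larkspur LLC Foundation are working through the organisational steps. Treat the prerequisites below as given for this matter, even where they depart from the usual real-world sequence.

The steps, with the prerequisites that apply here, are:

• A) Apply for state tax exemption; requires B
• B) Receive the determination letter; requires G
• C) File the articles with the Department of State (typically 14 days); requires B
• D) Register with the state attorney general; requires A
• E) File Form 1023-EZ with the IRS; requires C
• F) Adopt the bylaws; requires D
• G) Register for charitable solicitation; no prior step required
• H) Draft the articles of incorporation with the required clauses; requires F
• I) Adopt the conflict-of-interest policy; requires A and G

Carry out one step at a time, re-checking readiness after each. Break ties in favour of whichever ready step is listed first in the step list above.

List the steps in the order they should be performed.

G has no prerequisites → G first.
B needed G, now all done → B.
Now A and C have their prerequisites met. A is listed earlier, so A next.
Ready: C, D and I. C is listed earlier → C.
E now also ready, so the ready set is {D, E, I}; D is listed earlier → D.
F now also ready, so the ready set is {E, F, I}; E is listed earlier → E.
Now F and I have their prerequisites met. F is listed earlier, so F next.
Ready: H and I. H is listed earlier → H.
Next only I has its prerequisites met → I.

G B A C D E F H I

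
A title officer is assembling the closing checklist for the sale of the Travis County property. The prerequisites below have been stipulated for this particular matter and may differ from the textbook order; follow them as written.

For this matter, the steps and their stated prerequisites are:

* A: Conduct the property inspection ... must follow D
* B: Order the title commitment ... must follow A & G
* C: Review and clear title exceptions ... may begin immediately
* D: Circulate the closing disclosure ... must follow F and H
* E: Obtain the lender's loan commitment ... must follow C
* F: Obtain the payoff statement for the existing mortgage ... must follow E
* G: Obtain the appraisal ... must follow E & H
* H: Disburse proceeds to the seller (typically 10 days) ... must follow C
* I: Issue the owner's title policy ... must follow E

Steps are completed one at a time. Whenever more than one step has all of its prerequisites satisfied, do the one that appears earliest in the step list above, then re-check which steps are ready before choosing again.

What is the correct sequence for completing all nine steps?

C, E, F, H, D, A, G, B, I

C has no prerequisites → C first.
Now E and H have their prerequisites met. E is listed earlier, so E next.
F and I now also ready, so the ready set is {F, H, I}; F is listed earlier → F.
H and I are both available; H is listed earlier → H.
Ready: D, G and I. D is listed earlier → D.
Ready: A, G and I. A is listed earlier → A.
G and I are both available; G is listed earlier → G.
Now B and I have their prerequisites met. B is listed earlier, so B next.
Next only I has its prerequisites met → I.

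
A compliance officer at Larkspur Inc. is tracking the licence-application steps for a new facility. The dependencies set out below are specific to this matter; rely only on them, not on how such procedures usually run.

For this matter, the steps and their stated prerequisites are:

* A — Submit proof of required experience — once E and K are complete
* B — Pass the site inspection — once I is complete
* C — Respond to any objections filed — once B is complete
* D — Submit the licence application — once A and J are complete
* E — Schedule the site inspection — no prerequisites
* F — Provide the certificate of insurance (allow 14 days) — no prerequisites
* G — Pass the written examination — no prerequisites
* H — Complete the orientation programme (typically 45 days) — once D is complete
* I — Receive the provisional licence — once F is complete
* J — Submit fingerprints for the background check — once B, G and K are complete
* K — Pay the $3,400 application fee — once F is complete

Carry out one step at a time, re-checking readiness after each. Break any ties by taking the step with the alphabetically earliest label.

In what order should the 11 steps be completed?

Nothing is required for E, F and G. E has the earlier label → E first.
Ready: F and G. F has the earlier label → F.
Ready: G, I and K. G has the earlier label → G.
Ready: I and K. I has the earlier label → I.
B now also ready, so the ready set is {B, K}; B has the earlier label → B.
Now C and K have their prerequisites met. C has the earlier label, so C next.
K needed F, now all done → K.
A and J are both available; A has the earlier label → A.
J needed B, G and K, now all done → J.
D is the only step now ready → D.
Next only H has its prerequisites met → H.

E, F, G, I, B, C, K, A, J, D, H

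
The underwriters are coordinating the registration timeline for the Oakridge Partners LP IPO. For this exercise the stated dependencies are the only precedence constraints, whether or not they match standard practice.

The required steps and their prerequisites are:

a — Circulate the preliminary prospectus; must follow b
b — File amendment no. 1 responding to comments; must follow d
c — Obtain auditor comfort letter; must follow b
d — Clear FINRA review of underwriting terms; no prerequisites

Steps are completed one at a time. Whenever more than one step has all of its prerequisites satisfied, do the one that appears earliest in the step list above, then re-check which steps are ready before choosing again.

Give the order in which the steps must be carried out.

Only d has no prerequisites, so it is first.
b needed d, now all done → b.
a and c are both available; a is listed earlier → a.
c is the only step now ready → c.

d b a c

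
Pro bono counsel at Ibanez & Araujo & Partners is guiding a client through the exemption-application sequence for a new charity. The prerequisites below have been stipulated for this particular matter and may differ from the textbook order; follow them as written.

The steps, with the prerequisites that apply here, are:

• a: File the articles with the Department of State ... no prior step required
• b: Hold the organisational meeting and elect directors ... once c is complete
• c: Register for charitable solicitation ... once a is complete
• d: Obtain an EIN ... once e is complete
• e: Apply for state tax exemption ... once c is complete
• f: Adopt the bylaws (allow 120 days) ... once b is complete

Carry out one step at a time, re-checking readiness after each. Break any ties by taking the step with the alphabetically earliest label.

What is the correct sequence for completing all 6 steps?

a, c, b, e, d, f

Only a has no prerequisites, so it is first.
c is the only step now ready → c.
Now b and e have their prerequisites met. b has the earlier label, so b next.
e and f are both available; e has the earlier label → e.
Ready: d and f. d has the earlier label → d.
f is the only step now ready → f.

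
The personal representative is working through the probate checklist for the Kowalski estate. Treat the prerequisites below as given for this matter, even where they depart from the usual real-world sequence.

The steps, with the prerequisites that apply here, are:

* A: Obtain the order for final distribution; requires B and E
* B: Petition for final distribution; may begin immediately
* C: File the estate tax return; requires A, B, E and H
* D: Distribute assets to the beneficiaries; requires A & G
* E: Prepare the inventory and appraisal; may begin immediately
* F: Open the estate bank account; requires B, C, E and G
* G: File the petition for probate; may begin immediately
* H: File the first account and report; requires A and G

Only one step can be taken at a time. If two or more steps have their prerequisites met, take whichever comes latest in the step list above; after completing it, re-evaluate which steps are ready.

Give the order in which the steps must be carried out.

G, E, B, A, H, D, C, F

Nothing is required for G, E and B. G is listed later → G first.
Now E and B have their prerequisites met. E is listed later, so E next.
Next only B has its prerequisites met → B.
Next only A has its prerequisites met → A.
H and D are both available; H is listed later → H.
C now also ready, so the ready set is {D, C}; D is listed later → D.
C is the only step now ready → C.
F needed G, E, C and B, now all done → F.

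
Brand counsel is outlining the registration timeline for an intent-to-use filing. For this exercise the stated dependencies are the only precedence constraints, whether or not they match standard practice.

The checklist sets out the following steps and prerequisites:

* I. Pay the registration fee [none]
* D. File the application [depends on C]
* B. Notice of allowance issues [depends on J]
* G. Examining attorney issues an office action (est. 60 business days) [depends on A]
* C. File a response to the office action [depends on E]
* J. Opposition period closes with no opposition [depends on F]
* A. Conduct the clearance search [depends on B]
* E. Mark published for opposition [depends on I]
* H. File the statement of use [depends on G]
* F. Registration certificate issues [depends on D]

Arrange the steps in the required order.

I E C D F J B A G H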